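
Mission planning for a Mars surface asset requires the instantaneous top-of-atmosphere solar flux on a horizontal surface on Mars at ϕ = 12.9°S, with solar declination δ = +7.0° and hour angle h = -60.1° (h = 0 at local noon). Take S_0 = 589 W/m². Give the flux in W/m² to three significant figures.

cos θ_z = sin ϕ sin δ + cos ϕ cos δ cos h = -0.027207 + 0.482285 = 0.455078.
Flux = S_0 · cos θ_z = 589 × 0.455078 = 268.0 W/m².

268 W/m²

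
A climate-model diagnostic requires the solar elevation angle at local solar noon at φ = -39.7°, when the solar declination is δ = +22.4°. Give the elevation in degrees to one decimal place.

At local noon the hour angle is zero, so the zenith angle equals |φ − δ| = |-39.7° − (+22.400°)| = 62.100°.
Elevation = 90° − 62.100° = 27.9°.

27.9°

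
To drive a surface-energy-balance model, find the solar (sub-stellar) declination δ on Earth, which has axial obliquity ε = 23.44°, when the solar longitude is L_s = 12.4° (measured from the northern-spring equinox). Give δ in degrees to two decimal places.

sin δ = sin ε · sin L_s = sin 23.44° × sin 12.4° = 0.085419.
δ = arcsin(0.085419) = +4.90°.

δ = +4.90°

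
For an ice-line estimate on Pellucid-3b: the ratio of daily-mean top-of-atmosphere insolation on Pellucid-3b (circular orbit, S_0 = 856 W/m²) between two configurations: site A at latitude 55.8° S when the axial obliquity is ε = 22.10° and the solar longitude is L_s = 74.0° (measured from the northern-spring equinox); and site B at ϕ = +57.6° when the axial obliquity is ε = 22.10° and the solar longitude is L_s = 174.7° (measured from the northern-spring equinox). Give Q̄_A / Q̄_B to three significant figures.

— Configuration A (ϕ=-55.8°):
Solar declination: sin δ = sin ε · sin L_s = sin 22.10° × sin 74.0° = 0.36165, so δ = +21.202°.
cos h₀ = −tan(-55.8°) tan(+21.202°) = 0.5708, h₀ = 0.9633 rad.
Bracket: h₀ sin ϕ sin δ + cos ϕ cos δ sin h₀ = 0.9633×-0.82708×0.36165 + 0.56208×0.93231×0.82110 = -0.288136 + 0.430283 = 0.142147.
Q̄ = (S_0/π) × [bracket] = (856/π) × 0.142147 = 38.731 W/m².
— Configuration B (ϕ=+57.6°):
Solar declination: sin δ = sin ε · sin L_s = sin 22.10° × sin 174.7° = 0.03475, so δ = +1.992°.
cos h₀ = −tan(+57.6°) tan(+1.992°) = -0.0548, h₀ = 1.6256 rad.
Bracket: h₀ sin ϕ sin δ + cos ϕ cos δ sin h₀ = 1.6256×0.84433×0.03475 + 0.53583×0.99940×0.99850 = 0.047696 + 0.534705 = 0.582401.
Q̄ = (S_0/π) × [bracket] = (856/π) × 0.582401 = 158.69 W/m².
Ratio Q̄_A / Q̄_B = 38.731 / 158.69 = 0.2441.

Q̄_A / Q̄_B ≈ 0.244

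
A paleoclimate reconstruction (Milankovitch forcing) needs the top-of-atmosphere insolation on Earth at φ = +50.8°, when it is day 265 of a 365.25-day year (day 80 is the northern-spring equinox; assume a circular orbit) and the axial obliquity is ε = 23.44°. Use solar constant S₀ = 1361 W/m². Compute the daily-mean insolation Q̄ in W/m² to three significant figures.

Solar longitude: λ_s = 360° × (265 − 80)/365.25 = 182.341°.
sin δ = sin 23.44° × sin 182.341° = -0.01625, so δ = -0.931°.
cos H₀ = −tan(+50.8°) tan(-0.931°) = 0.0199, H₀ = 1.5509 rad.
Bracket: H₀ sin φ sin δ + cos φ cos δ sin H₀ = 1.5509×0.77494×-0.01625 + 0.63203×0.99987×0.99980 = -0.019530 + 0.631821 = 0.612291.
Q̄ = (S₀/π) × [bracket] = (1361/π) × 0.612291 = 265.3 W/m².

Q̄ ≈ 265 W/m²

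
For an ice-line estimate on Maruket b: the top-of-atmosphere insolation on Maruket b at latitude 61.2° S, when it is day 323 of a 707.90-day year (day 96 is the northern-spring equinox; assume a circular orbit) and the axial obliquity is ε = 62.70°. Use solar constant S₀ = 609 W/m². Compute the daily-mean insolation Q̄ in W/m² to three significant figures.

Q̄ ≈ 0.00 W/m²

Solar longitude: λ_s = 360° × (323 − 96)/707.90 = 115.440°.
sin δ = sin 62.70° × sin 115.440° = 0.80245, so δ = +53.365°.
cos H₀ = −tan(-61.2°) tan(+53.365°) = 2.4462 ≥ 1 ⇒ polar night, H₀ = 0 and Q̄ = 0.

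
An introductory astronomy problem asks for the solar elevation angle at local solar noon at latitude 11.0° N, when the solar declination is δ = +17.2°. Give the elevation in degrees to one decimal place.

83.8°

At local noon the hour angle is zero, so the zenith angle equals |φ − δ| = |+11.0° − (+17.200°)| = 6.200°.
Elevation = 90° − 6.200° = 83.8°.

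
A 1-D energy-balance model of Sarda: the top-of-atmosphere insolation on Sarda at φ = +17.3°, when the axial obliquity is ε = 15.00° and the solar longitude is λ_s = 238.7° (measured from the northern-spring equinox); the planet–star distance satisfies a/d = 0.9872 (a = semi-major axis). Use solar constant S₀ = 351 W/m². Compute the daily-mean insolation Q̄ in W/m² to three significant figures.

Solar declination: sin δ = sin ε · sin λ_s = sin 15.00° × sin 238.7° = -0.22115, so δ = -12.777°.
cos H₀ = −tan(+17.3°) tan(-12.777°) = 0.0706, H₀ = 1.5001 rad.
Bracket: H₀ sin φ sin δ + cos φ cos δ sin H₀ = 1.5001×0.29737×-0.22115 + 0.95476×0.97524×0.99750 = -0.098652 + 0.928792 = 0.830140.
Inverse-square distance factor (a/d)² = 0.9872² = 0.974564.
Q̄ = (S₀/π) × 0.974564 × [bracket] = (351/π) × 0.974564 × 0.830140 = 90.39 W/m².

Q̄ ≈ 90.4 W/m²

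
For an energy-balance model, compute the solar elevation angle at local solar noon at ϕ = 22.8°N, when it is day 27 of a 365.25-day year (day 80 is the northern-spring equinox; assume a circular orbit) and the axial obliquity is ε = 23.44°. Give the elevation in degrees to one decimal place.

Solar longitude: L_s = 360° × (27 − 80)/365.25 = -52.238°, i.e. -52.238° + 360° = 307.762°.
sin δ = sin 23.44° × sin 307.762° = -0.31448, so δ = -18.329°.
At local noon the hour angle is zero, so the zenith angle equals |ϕ − δ| = |+22.8° − (-18.329°)| = 41.129°.
Elevation = 90° − 41.129° = 48.9°.

48.9°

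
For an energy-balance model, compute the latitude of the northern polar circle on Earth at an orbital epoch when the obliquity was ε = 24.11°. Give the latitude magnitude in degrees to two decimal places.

65.89°

The polar circle is the lowest latitude that experiences at least one full rotation of continuous daylight at the northern-summer solstice; it lies at |ϕ| = 90° − ε = 90° − 24.11° = 65.89°.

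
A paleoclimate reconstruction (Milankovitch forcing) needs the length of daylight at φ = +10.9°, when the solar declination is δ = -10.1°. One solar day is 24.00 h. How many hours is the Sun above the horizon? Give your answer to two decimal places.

cos H₀ = −tan φ · tan δ = −tan(+10.9°) × tan(-10.100°) = 0.0343, so H₀ = 1.5365 rad = 88.03°.
Daylight = 2H₀/(2π) × 24.00 h = (1.5365/π) × 24.00 = 11.74 h.

11.74 h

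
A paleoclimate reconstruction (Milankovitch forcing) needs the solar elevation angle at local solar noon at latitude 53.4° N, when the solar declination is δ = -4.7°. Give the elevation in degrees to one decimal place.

At local noon the hour angle is zero, so the zenith angle equals |φ − δ| = |+53.4° − (-4.700°)| = 58.100°.
Elevation = 90° − 58.100° = 31.9°.

31.9°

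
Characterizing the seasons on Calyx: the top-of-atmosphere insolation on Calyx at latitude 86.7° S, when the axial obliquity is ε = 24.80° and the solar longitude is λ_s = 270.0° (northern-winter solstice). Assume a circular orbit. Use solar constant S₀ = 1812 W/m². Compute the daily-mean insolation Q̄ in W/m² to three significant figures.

Solar declination: sin δ = sin ε · sin λ_s = sin 24.80° × sin 270.0° = -0.41945, so δ = -24.800°.
cos H₀ = −tan(-86.7°) tan(-24.800°) = -8.0137 ≤ −1 ⇒ polar day, H₀ = π.
Bracket: H₀ sin φ sin δ + cos φ cos δ sin H₀ = 3.1416×-0.99834×-0.41945 + 0.05756×0.90778×0.00000 = 1.315557 + 0.000000 = 1.315557.
Q̄ = (S₀/π) × [bracket] = (1812/π) × 1.315557 = 758.8 W/m².

Q̄ ≈ 759 W/m²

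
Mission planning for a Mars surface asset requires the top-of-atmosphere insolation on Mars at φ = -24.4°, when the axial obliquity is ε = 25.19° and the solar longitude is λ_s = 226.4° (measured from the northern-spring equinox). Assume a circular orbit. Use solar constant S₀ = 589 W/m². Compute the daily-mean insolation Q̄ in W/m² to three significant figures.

Q̄ ≈ 202 W/m²

Solar declination: sin δ = sin ε · sin λ_s = sin 25.19° × sin 226.4° = -0.30822, so δ = -17.952°.
cos H₀ = −tan(-24.4°) tan(-17.952°) = -0.1470, H₀ = 1.7183 rad.
Bracket: H₀ sin φ sin δ + cos φ cos δ sin H₀ = 1.7183×-0.41310×-0.30822 + 0.91068×0.95131×0.98914 = 0.218784 + 0.856931 = 1.075715.
Q̄ = (S₀/π) × [bracket] = (589/π) × 1.075715 = 201.7 W/m².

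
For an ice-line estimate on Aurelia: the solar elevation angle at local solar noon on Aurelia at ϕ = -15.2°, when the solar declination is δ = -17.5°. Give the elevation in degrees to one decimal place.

87.7°

At local noon the hour angle is zero, so the zenith angle equals |ϕ − δ| = |-15.2° − (-17.500°)| = 2.300°.
Elevation = 90° − 2.300° = 87.7°.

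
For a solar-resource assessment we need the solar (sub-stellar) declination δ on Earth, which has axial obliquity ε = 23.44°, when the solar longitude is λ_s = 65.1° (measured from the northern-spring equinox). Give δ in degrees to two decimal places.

δ = +21.15°

sin δ = sin ε · sin λ_s = sin 23.44° × sin 65.1° = 0.360812.
δ = arcsin(0.360812) = +21.15°.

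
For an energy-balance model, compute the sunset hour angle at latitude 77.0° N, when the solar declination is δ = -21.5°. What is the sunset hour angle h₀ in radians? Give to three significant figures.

cos h₀ = −tan ϕ · tan δ = 1.7062 ≥ 1, so the Sun never rises (polar night) and h₀ = 0.

h₀ = 0.00 rad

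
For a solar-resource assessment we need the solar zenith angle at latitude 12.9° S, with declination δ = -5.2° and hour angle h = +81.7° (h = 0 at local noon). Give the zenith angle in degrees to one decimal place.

θ_z = 80.8°

cos θ_z = sin φ sin δ + cos φ cos δ cos h = 0.020234 + 0.140134 = 0.160368.
θ_z = arccos(0.160368) = 80.8°.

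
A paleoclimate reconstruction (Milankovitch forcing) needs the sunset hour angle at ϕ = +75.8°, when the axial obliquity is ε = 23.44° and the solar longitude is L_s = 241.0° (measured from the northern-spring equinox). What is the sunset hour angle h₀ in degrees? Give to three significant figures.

h₀ = 0.00°

Solar declination: sin δ = sin ε · sin L_s = sin 23.44° × sin 241.0° = -0.34791, so δ = -20.360°.
cos h₀ = −tan ϕ · tan δ = 1.4666 ≥ 1, so the Sun never rises (polar night) and h₀ = 0.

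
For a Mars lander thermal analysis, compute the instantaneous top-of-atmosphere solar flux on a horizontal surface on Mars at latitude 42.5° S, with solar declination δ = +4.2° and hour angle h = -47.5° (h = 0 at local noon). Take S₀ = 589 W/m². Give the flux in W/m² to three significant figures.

cos θ_z = sin φ sin δ + cos φ cos δ cos h = -0.049479 + 0.496760 = 0.447281.
Flux = S₀ · cos θ_z = 589 × 0.447281 = 263.4 W/m².

263 W/m²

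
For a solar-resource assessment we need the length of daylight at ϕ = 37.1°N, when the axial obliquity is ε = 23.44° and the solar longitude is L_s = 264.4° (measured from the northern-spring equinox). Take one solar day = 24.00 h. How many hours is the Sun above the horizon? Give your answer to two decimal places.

Solar declination: sin δ = sin ε · sin L_s = sin 23.44° × sin 264.4° = -0.39589, so δ = -23.321°.
cos h₀ = −tan ϕ · tan δ = −tan(+37.1°) × tan(-23.321°) = 0.3260, so h₀ = 1.2387 rad = 70.97°.
Daylight = 2h₀/(2π) × 24.00 h = (1.2387/π) × 24.00 = 9.46 h.

9.46 h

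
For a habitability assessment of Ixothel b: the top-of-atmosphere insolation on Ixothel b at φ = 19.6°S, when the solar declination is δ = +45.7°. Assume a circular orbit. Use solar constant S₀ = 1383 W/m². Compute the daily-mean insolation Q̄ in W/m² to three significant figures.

Q̄ ≈ 143 W/m²

cos H₀ = −tan(-19.6°) tan(+45.700°) = 0.3649, H₀ = 1.1973 rad.
Bracket: H₀ sin φ sin δ + cos φ cos δ sin H₀ = 1.1973×-0.33545×0.71569 + 0.94206×0.69842×0.93105 = -0.287446 + 0.612588 = 0.325142.
Q̄ = (S₀/π) × [bracket] = (1383/π) × 0.325142 = 143.1 W/m².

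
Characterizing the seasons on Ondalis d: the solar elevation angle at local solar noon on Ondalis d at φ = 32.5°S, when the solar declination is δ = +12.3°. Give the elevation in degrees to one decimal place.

At local noon the hour angle is zero, so the zenith angle equals |φ − δ| = |-32.5° − (+12.300°)| = 44.800°.
Elevation = 90° − 44.800° = 45.2°.

45.2°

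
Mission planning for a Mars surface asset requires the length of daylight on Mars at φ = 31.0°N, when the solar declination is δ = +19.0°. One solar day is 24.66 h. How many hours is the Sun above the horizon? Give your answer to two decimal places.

cos H₀ = −tan φ · tan δ = −tan(+31.0°) × tan(+19.000°) = -0.2069, so H₀ = 1.7792 rad = 101.94°.
Daylight = 2H₀/(2π) × 24.66 h = (1.7792/π) × 24.66 = 13.97 h.

13.97 h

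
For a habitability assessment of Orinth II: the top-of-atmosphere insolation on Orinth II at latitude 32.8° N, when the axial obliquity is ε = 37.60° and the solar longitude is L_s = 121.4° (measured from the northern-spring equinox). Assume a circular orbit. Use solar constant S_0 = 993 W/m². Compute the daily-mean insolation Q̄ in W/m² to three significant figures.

Solar declination: sin δ = sin ε · sin L_s = sin 37.60° × sin 121.4° = 0.52079, so δ = +31.385°.
cos h₀ = −tan(+32.8°) tan(+31.385°) = -0.3931, h₀ = 1.9749 rad.
Bracket: h₀ sin ϕ sin δ + cos ϕ cos δ sin h₀ = 1.9749×0.54171×0.52079 + 0.84057×0.85368×0.91947 = 0.557153 + 0.659791 = 1.216944.
Q̄ = (S_0/π) × [bracket] = (993/π) × 1.216944 = 384.7 W/m².

Q̄ ≈ 385 W/m²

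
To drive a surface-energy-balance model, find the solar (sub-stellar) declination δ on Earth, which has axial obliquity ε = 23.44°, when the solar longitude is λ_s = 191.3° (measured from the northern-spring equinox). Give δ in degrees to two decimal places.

δ = -4.47°

sin δ = sin ε · sin λ_s = sin 23.44° × sin 191.3° = -0.077945.
δ = arcsin(-0.077945) = -4.47°.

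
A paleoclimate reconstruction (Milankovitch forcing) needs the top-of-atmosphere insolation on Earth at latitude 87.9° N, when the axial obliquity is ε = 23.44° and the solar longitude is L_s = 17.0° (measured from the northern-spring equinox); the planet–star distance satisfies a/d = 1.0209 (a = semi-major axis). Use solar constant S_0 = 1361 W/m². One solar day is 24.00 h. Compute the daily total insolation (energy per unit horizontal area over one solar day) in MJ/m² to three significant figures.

Solar declination: sin δ = sin ε · sin L_s = sin 23.44° × sin 17.0° = 0.11630, so δ = +6.679°.
cos h₀ = −tan(+87.9°) tan(+6.679°) = -3.1934 ≤ −1 ⇒ polar day, h₀ = π.
Bracket: h₀ sin ϕ sin δ + cos ϕ cos δ sin h₀ = 3.1416×0.99933×0.11630 + 0.03664×0.99321×0.00000 = 0.365123 + 0.000000 = 0.365123.
Inverse-square distance factor (a/d)² = 1.0209² = 1.042237.
Q̄ = (S_0/π) × 1.042237 × [bracket] = (1361/π) × 1.042237 × 0.365123 = 164.86 W/m².
Daily total = Q̄ × 24.00 h × 3600 s/h = 164.86 × 24.00 × 3600 / 10⁶ = 14.24 MJ/m².

14.2 MJ/m²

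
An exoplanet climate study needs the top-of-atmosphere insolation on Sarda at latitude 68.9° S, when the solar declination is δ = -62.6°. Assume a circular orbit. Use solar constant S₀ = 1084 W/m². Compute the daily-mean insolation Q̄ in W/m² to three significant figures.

Q̄ ≈ 898 W/m²

cos H₀ = −tan(-68.9°) tan(-62.600°) = -4.9996 ≤ −1 ⇒ polar day, H₀ = π.
Bracket: H₀ sin φ sin δ + cos φ cos δ sin H₀ = 3.1416×-0.93295×-0.88782 + 0.36000×0.46020×0.00000 = 2.602161 + 0.000000 = 2.602161.
Q̄ = (S₀/π) × [bracket] = (1084/π) × 2.602161 = 897.9 W/m².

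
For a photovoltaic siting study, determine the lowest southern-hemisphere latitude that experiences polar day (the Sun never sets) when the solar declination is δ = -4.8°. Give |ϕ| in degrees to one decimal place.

Polar day requires cos h₀ = −tan ϕ tan δ ≤ −1, i.e. tan ϕ tan δ ≥ 1.
The boundary is |tan ϕ| · |tan δ| = 1, so |ϕ| = 90° − |δ| = 90° − 4.8° = 85.2° in the southern hemisphere.

|ϕ| = 85.2°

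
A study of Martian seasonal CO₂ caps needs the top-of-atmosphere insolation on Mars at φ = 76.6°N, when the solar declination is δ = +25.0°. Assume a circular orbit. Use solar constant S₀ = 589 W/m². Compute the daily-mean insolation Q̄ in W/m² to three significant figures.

cos H₀ = −tan(+76.6°) tan(+25.000°) = -1.9574 ≤ −1 ⇒ polar day, H₀ = π.
Bracket: H₀ sin φ sin δ + cos φ cos δ sin H₀ = 3.1416×0.97278×0.42262 + 0.23175×0.90631×0.00000 = 1.291563 + 0.000000 = 1.291563.
Q̄ = (S₀/π) × [bracket] = (589/π) × 1.291563 = 242.1 W/m².

Q̄ ≈ 242 W/m²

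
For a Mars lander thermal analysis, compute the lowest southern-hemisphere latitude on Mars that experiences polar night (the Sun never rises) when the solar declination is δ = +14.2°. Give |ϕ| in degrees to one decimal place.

Polar night requires cos h₀ = −tan ϕ tan δ ≥ 1, i.e. tan ϕ tan δ ≤ −1.
The boundary is |tan ϕ| · |tan δ| = 1, so |ϕ| = 90° − |δ| = 90° − 14.2° = 75.8° in the southern hemisphere.

|ϕ| = 75.8°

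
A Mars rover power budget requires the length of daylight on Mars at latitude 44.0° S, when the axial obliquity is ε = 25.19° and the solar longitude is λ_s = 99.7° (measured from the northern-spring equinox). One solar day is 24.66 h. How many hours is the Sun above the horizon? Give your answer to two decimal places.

Solar declination: sin δ = sin ε · sin λ_s = sin 25.19° × sin 99.7° = 0.41954, so δ = +24.805°.
cos H₀ = −tan φ · tan δ = −tan(-44.0°) × tan(+24.805°) = 0.4463, so H₀ = 1.1081 rad = 63.49°.
Daylight = 2H₀/(2π) × 24.66 h = (1.1081/π) × 24.66 = 8.70 h.

8.70 h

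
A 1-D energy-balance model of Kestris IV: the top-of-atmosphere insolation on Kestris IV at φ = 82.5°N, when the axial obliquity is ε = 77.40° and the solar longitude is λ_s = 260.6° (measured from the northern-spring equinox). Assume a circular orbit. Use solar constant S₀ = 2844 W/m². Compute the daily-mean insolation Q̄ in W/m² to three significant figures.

Solar declination: sin δ = sin ε · sin λ_s = sin 77.40° × sin 260.6° = -0.96281, so δ = -74.326°.
cos H₀ = −tan(+82.5°) tan(-74.326°) = 27.0691 ≥ 1 ⇒ polar night, H₀ = 0 and Q̄ = 0.

Q̄ ≈ 0.00 W/m²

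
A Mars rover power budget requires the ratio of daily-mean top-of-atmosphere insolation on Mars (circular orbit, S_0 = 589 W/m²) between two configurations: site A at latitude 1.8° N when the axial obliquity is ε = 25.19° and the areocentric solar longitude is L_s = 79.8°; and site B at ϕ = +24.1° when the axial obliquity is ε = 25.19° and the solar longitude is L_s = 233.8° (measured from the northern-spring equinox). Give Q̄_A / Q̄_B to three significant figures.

— Configuration A (ϕ=+1.8°):
sin δ = sin 25.19° × sin 79.8° = 0.41889, so δ = +24.765°.
cos h₀ = −tan(+1.8°) tan(+24.765°) = -0.0145, h₀ = 1.5853 rad.
Bracket: h₀ sin ϕ sin δ + cos ϕ cos δ sin h₀ = 1.5853×0.03141×0.41889 + 0.99951×0.90803×0.99989 = 0.020858 + 0.907485 = 0.928343.
Q̄ = (S_0/π) × [bracket] = (589/π) × 0.928343 = 174.05 W/m².
— Configuration B (ϕ=+24.1°):
Solar declination: sin δ = sin ε · sin L_s = sin 25.19° × sin 233.8° = -0.34346, so δ = -20.088°.
cos h₀ = −tan(+24.1°) tan(-20.088°) = 0.1636, h₀ = 1.4065 rad.
Bracket: h₀ sin ϕ sin δ + cos ϕ cos δ sin h₀ = 1.4065×0.40833×-0.34346 + 0.91283×0.93917×0.98653 = -0.197255 + 0.845755 = 0.648500.
Q̄ = (S_0/π) × [bracket] = (589/π) × 0.648500 = 121.58 W/m².
Ratio Q̄_A / Q̄_B = 174.05 / 121.58 = 1.432.

Q̄_A / Q̄_B ≈ 1.43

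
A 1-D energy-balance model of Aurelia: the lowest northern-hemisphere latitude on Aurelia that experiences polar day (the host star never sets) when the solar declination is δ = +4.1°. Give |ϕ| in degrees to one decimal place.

|ϕ| = 85.9°

Polar day requires cos h₀ = −tan ϕ tan δ ≤ −1, i.e. tan ϕ tan δ ≥ 1.
The boundary is |tan ϕ| · |tan δ| = 1, so |ϕ| = 90° − |δ| = 90° − 4.1° = 85.9° in the northern hemisphere.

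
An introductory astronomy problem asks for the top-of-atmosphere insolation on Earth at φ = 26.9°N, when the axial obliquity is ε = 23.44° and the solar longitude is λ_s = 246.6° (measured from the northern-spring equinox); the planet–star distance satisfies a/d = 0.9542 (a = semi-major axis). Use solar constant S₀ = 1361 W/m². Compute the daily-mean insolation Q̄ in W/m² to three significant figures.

Solar declination: sin δ = sin ε · sin λ_s = sin 23.44° × sin 246.6° = -0.36507, so δ = -21.412°.
cos H₀ = −tan(+26.9°) tan(-21.412°) = 0.1989, H₀ = 1.3705 rad.
Bracket: H₀ sin φ sin δ + cos φ cos δ sin H₀ = 1.3705×0.45243×-0.36507 + 0.89180×0.93098×0.98001 = -0.226364 + 0.813651 = 0.587287.
Inverse-square distance factor (a/d)² = 0.9542² = 0.910498.
Q̄ = (S₀/π) × 0.910498 × [bracket] = (1361/π) × 0.910498 × 0.587287 = 231.7 W/m².

Q̄ ≈ 232 W/m²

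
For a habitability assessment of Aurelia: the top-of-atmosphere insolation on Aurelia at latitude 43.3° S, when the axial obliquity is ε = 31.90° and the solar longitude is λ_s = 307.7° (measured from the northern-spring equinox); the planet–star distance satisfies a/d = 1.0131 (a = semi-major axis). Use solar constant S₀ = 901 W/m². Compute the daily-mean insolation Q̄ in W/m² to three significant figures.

Q̄ ≈ 346 W/m²

Solar declination: sin δ = sin ε · sin λ_s = sin 31.90° × sin 307.7° = -0.41811, so δ = -24.716°.
cos H₀ = −tan(-43.3°) tan(-24.716°) = -0.4337, H₀ = 2.0194 rad.
Bracket: H₀ sin φ sin δ + cos φ cos δ sin H₀ = 2.0194×-0.68582×-0.41811 + 0.72777×0.90840×0.90104 = 0.579059 + 0.595683 = 1.174742.
Inverse-square distance factor (a/d)² = 1.0131² = 1.026372.
Q̄ = (S₀/π) × 1.026372 × [bracket] = (901/π) × 1.026372 × 1.174742 = 345.8 W/m².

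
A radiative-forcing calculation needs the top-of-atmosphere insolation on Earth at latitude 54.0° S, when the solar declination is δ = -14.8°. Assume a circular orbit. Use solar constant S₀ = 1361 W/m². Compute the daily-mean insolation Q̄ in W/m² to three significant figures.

Q̄ ≈ 403 W/m²

cos H₀ = −tan(-54.0°) tan(-14.800°) = -0.3637, H₀ = 1.9430 rad.
Bracket: H₀ sin φ sin δ + cos φ cos δ sin H₀ = 1.9430×-0.80902×-0.25545 + 0.58779×0.96682×0.93153 = 0.401548 + 0.529377 = 0.930925.
Q̄ = (S₀/π) × [bracket] = (1361/π) × 0.930925 = 403.3 W/m².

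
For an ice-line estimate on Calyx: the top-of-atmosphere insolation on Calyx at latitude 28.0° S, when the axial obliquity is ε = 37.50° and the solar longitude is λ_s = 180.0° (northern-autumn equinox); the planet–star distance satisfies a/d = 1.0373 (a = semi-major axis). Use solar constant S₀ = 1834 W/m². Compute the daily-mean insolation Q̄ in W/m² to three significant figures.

Solar declination: sin δ = sin ε · sin λ_s = sin 37.50° × sin 180.0° = 0.00000, so δ = +0.000°.
cos H₀ = −tan(-28.0°) tan(+0.000°) = 0.0000, H₀ = 1.5708 rad.
Bracket: H₀ sin φ sin δ + cos φ cos δ sin H₀ = 1.5708×-0.46947×0.00000 + 0.88295×1.00000×1.00000 = -0.000000 + 0.882950 = 0.882950.
Inverse-square distance factor (a/d)² = 1.0373² = 1.075991.
Q̄ = (S₀/π) × 1.075991 × [bracket] = (1834/π) × 1.075991 × 0.882950 = 554.6 W/m².

Q̄ ≈ 555 W/m²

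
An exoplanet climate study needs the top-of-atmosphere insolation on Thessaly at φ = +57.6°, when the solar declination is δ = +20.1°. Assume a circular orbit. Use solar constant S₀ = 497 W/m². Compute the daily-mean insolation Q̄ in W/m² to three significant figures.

Q̄ ≈ 165 W/m²

cos H₀ = −tan(+57.6°) tan(+20.100°) = -0.5766, H₀ = 2.1854 rad.
Bracket: H₀ sin φ sin δ + cos φ cos δ sin H₀ = 2.1854×0.84433×0.34366 + 0.53583×0.93909×0.81700 = 0.634121 + 0.411108 = 1.045229.
Q̄ = (S₀/π) × [bracket] = (497/π) × 1.045229 = 165.4 W/m².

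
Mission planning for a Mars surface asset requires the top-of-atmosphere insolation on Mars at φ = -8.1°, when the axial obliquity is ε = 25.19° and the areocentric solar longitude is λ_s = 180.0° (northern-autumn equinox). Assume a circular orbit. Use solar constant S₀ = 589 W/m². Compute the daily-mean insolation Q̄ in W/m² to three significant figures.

Q̄ ≈ 186 W/m²

sin δ = sin 25.19° × sin 180.0° = 0.00000, so δ = +0.000°.
cos H₀ = −tan(-8.1°) tan(+0.000°) = 0.0000, H₀ = 1.5708 rad.
Bracket: H₀ sin φ sin δ + cos φ cos δ sin H₀ = 1.5708×-0.14090×0.00000 + 0.99002×1.00000×1.00000 = -0.000000 + 0.990020 = 0.990020.
Q̄ = (S₀/π) × [bracket] = (589/π) × 0.990020 = 185.6 W/m².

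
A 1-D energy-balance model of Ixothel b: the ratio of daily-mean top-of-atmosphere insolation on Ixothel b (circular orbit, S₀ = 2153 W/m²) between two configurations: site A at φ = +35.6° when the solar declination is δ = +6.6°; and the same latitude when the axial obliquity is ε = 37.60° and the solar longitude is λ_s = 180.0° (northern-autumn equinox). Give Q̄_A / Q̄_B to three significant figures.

— Configuration A (φ=+35.6°):
cos H₀ = −tan(+35.6°) tan(+6.600°) = -0.0828, H₀ = 1.6537 rad.
Bracket: H₀ sin φ sin δ + cos φ cos δ sin H₀ = 1.6537×0.58212×0.11494 + 0.81310×0.99337×0.99656 = 0.110647 + 0.804931 = 0.915578.
Q̄ = (S₀/π) × [bracket] = (2153/π) × 0.915578 = 627.46 W/m².
— Configuration B (φ=+35.6°):
Solar declination: sin δ = sin ε · sin λ_s = sin 37.60° × sin 180.0° = 0.00000, so δ = +0.000°.
cos H₀ = −tan(+35.6°) tan(+0.000°) = -0.0000, H₀ = 1.5708 rad.
Bracket: H₀ sin φ sin δ + cos φ cos δ sin H₀ = 1.5708×0.58212×0.00000 + 0.81310×1.00000×1.00000 = 0.000000 + 0.813100 = 0.813100.
Q̄ = (S₀/π) × [bracket] = (2153/π) × 0.813100 = 557.23 W/m².
Ratio Q̄_A / Q̄_B = 627.46 / 557.23 = 1.126.

Q̄_A / Q̄_B ≈ 1.13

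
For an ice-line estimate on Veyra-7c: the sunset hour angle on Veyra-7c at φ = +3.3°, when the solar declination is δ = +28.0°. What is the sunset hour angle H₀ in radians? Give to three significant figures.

cos H₀ = −tan φ · tan δ = −tan(+3.3°) × tan(+28.000°) = -0.0307, so H₀ = 1.6015 rad = 91.76°.

H₀ = 1.60 rad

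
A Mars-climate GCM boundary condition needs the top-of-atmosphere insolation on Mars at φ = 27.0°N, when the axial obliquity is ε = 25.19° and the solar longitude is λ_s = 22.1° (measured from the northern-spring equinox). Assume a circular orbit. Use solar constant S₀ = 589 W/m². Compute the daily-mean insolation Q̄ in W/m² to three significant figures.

Q̄ ≈ 187 W/m²

Solar declination: sin δ = sin ε · sin λ_s = sin 25.19° × sin 22.1° = 0.16013, so δ = +9.214°.
cos H₀ = −tan(+27.0°) tan(+9.214°) = -0.0827, H₀ = 1.6535 rad.
Bracket: H₀ sin φ sin δ + cos φ cos δ sin H₀ = 1.6535×0.45399×0.16013 + 0.89101×0.98710×0.99658 = 0.120205 + 0.876508 = 0.996713.
Q̄ = (S₀/π) × [bracket] = (589/π) × 0.996713 = 186.9 W/m².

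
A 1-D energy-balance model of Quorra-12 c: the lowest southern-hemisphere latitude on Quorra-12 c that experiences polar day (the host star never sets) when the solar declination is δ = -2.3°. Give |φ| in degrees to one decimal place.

Polar day requires cos H₀ = −tan φ tan δ ≤ −1, i.e. tan φ tan δ ≥ 1.
The boundary is |tan φ| · |tan δ| = 1, so |φ| = 90° − |δ| = 90° − 2.3° = 87.7° in the southern hemisphere.

|φ| = 87.7°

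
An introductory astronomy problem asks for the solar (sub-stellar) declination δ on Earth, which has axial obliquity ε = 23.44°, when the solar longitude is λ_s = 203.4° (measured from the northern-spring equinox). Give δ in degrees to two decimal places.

δ = -9.09°

sin δ = sin ε · sin λ_s = sin 23.44° × sin 203.4° = -0.157981.
δ = arcsin(-0.157981) = -9.09°.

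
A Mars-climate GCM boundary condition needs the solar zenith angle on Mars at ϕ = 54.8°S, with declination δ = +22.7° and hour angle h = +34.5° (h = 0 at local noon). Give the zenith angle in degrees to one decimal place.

θ_z = 82.9°

cos θ_z = sin ϕ sin δ + cos ϕ cos δ cos h = -0.315341 + 0.438254 = 0.122913.
θ_z = arccos(0.122913) = 82.9°.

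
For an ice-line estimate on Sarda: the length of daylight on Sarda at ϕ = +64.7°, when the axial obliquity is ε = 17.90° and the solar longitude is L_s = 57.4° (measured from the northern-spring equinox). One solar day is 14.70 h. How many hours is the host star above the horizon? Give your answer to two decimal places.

10.17 h

Solar declination: sin δ = sin ε · sin L_s = sin 17.90° × sin 57.4° = 0.25893, so δ = +15.007°.
cos h₀ = −tan ϕ · tan δ = −tan(+64.7°) × tan(+15.007°) = -0.5671, so h₀ = 2.1738 rad = 124.55°.
Daylight = 2h₀/(2π) × 14.70 h = (2.1738/π) × 14.70 = 10.17 h.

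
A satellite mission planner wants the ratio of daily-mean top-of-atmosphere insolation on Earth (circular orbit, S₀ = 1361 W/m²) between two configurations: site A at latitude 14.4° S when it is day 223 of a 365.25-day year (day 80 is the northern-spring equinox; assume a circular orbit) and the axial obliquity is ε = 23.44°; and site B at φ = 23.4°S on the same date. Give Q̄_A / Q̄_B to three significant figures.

— Configuration A (φ=-14.4°):
Solar longitude: λ_s = 360° × (223 − 80)/365.25 = 140.945°.
sin δ = sin 23.44° × sin 140.945° = 0.25064, so δ = +14.515°.
cos H₀ = −tan(-14.4°) tan(+14.515°) = 0.0665, H₀ = 1.5043 rad.
Bracket: H₀ sin φ sin δ + cos φ cos δ sin H₀ = 1.5043×-0.24869×0.25064 + 0.96858×0.96808×0.99779 = -0.093766 + 0.935591 = 0.841825.
Q̄ = (S₀/π) × [bracket] = (1361/π) × 0.841825 = 364.70 W/m².
— Configuration B (φ=-23.4°):
cos H₀ = −tan(-23.4°) tan(+14.515°) = 0.1120, H₀ = 1.4585 rad.
Bracket: H₀ sin φ sin δ + cos φ cos δ sin H₀ = 1.4585×-0.39715×0.25064 + 0.91775×0.96808×0.99370 = -0.145182 + 0.882858 = 0.737676.
Q̄ = (S₀/π) × [bracket] = (1361/π) × 0.737676 = 319.58 W/m².
Ratio Q̄_A / Q̄_B = 364.70 / 319.58 = 1.141.

Q̄_A / Q̄_B ≈ 1.14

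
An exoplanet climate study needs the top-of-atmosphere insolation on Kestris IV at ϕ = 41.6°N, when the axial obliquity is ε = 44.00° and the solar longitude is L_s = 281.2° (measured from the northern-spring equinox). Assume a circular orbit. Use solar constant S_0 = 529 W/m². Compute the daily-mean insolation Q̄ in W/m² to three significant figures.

Q̄ ≈ 6.33 W/m²

Solar declination: sin δ = sin ε · sin L_s = sin 44.00° × sin 281.2° = -0.68143, so δ = -42.955°.
cos h₀ = −tan(+41.6°) tan(-42.955°) = 0.8266, h₀ = 0.5977 rad.
Bracket: h₀ sin ϕ sin δ + cos ϕ cos δ sin h₀ = 0.5977×0.66393×-0.68143 + 0.74780×0.73188×0.56274 = -0.270413 + 0.307988 = 0.037575.
Q̄ = (S_0/π) × [bracket] = (529/π) × 0.037575 = 6.327 W/m².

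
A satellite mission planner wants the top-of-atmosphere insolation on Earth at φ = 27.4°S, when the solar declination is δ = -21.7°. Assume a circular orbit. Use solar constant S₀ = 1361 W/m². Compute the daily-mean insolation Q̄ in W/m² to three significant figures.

cos H₀ = −tan(-27.4°) tan(-21.700°) = -0.2063, H₀ = 1.7786 rad.
Bracket: H₀ sin φ sin δ + cos φ cos δ sin H₀ = 1.7786×-0.46020×-0.36975 + 0.88782×0.92913×0.97849 = 0.302645 + 0.807157 = 1.109802.
Q̄ = (S₀/π) × [bracket] = (1361/π) × 1.109802 = 480.8 W/m².

Q̄ ≈ 481 W/m²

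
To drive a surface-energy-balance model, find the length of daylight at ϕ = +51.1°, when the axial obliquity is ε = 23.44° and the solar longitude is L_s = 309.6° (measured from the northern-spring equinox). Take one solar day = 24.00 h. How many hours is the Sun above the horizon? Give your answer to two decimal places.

8.86 h

Solar declination: sin δ = sin ε · sin L_s = sin 23.44° × sin 309.6° = -0.30650, so δ = -17.849°.
cos h₀ = −tan ϕ · tan δ = −tan(+51.1°) × tan(-17.849°) = 0.3991, so h₀ = 1.1603 rad = 66.48°.
Daylight = 2h₀/(2π) × 24.00 h = (1.1603/π) × 24.00 = 8.86 h.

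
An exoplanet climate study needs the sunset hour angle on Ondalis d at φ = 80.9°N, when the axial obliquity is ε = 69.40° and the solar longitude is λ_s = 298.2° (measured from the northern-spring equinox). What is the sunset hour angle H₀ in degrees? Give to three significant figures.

Solar declination: sin δ = sin ε · sin λ_s = sin 69.40° × sin 298.2° = -0.82495, so δ = -55.584°.
cos H₀ = −tan φ · tan δ = 9.1124 ≥ 1, so the host star never rises (polar night) and H₀ = 0.

H₀ = 0.00°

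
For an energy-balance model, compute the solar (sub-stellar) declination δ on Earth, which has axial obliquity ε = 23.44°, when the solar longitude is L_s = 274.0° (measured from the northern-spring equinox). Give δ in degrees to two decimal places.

sin δ = sin ε · sin L_s = sin 23.44° × sin 274.0° = -0.396820.
δ = arcsin(-0.396820) = -23.38°.

δ = -23.38°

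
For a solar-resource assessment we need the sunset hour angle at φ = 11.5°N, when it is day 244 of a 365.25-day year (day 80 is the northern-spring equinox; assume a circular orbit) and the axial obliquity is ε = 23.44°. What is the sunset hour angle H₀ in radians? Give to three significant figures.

Solar longitude: λ_s = 360° × (244 − 80)/365.25 = 161.643°.
sin δ = sin 23.44° × sin 161.643° = 0.12528, so δ = +7.197°.
cos H₀ = −tan φ · tan δ = −tan(+11.5°) × tan(+7.197°) = -0.0257, so H₀ = 1.5965 rad = 91.47°.

H₀ = 1.60 rad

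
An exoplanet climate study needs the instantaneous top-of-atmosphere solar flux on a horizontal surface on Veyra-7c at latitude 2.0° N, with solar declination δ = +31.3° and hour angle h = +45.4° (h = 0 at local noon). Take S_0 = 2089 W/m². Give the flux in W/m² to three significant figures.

1.29e+03 W/m²

cos θ_z = sin ϕ sin δ + cos ϕ cos δ cos h = 0.018131 + 0.599595 = 0.617726.
Flux = S_0 · cos θ_z = 2089 × 0.617726 = 1290 W/m².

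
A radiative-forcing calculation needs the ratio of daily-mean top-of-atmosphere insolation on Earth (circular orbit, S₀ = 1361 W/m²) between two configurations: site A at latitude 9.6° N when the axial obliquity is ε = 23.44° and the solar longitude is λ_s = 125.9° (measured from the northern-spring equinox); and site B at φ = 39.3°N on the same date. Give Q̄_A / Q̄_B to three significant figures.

— Configuration A (φ=+9.6°):
Solar declination: sin δ = sin ε · sin λ_s = sin 23.44° × sin 125.9° = 0.32223, so δ = +18.798°.
cos H₀ = −tan(+9.6°) tan(+18.798°) = -0.0576, H₀ = 1.6284 rad.
Bracket: H₀ sin φ sin δ + cos φ cos δ sin H₀ = 1.6284×0.16677×0.32223 + 0.98600×0.94666×0.99834 = 0.087507 + 0.931857 = 1.019364.
Q̄ = (S₀/π) × [bracket] = (1361/π) × 1.019364 = 441.61 W/m².
— Configuration B (φ=+39.3°):
cos H₀ = −tan(+39.3°) tan(+18.798°) = -0.2786, H₀ = 1.8531 rad.
Bracket: H₀ sin φ sin δ + cos φ cos δ sin H₀ = 1.8531×0.63338×0.32223 + 0.77384×0.94666×0.96041 = 0.378207 + 0.703561 = 1.081768.
Q̄ = (S₀/π) × [bracket] = (1361/π) × 1.081768 = 468.64 W/m².
Ratio Q̄_A / Q̄_B = 441.61 / 468.64 = 0.9423.

Q̄_A / Q̄_B ≈ 0.942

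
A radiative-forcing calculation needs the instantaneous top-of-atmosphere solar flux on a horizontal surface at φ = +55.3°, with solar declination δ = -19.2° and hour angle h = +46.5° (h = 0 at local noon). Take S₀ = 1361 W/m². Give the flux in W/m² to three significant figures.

136 W/m²

cos θ_z = sin φ sin δ + cos φ cos δ cos h = -0.270376 + 0.370069 = 0.099693.
Flux = S₀ · cos θ_z = 1361 × 0.099693 = 135.7 W/m².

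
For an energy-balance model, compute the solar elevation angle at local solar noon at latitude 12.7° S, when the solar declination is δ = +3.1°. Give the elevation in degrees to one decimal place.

74.2°

At local noon the hour angle is zero, so the zenith angle equals |φ − δ| = |-12.7° − (+3.100°)| = 15.800°.
Elevation = 90° − 15.800° = 74.2°.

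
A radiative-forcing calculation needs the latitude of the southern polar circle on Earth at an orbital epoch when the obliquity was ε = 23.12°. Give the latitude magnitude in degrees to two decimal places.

The polar circle is the lowest latitude that experiences at least one full rotation of continuous darkness at the northern-summer solstice; it lies at |ϕ| = 90° − ε = 90° − 23.12° = 66.88°.

66.88°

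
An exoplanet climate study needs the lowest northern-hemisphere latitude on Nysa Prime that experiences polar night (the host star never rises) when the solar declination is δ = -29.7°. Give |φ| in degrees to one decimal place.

|φ| = 60.3°

Polar night requires cos H₀ = −tan φ tan δ ≥ 1, i.e. tan φ tan δ ≤ −1.
The boundary is |tan φ| · |tan δ| = 1, so |φ| = 90° − |δ| = 90° − 29.7° = 60.3° in the northern hemisphere.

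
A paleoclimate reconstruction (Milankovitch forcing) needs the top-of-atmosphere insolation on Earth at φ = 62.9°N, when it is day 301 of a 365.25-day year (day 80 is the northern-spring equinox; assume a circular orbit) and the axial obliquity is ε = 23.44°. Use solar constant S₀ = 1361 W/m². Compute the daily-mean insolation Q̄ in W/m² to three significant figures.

Solar longitude: λ_s = 360° × (301 − 80)/365.25 = 217.823°.
sin δ = sin 23.44° × sin 217.823° = -0.24394, so δ = -14.119°.
cos H₀ = −tan(+62.9°) tan(-14.119°) = 0.4915, H₀ = 1.0569 rad.
Bracket: H₀ sin φ sin δ + cos φ cos δ sin H₀ = 1.0569×0.89021×-0.24394 + 0.45554×0.96979×0.87085 = -0.229514 + 0.384722 = 0.155208.
Q̄ = (S₀/π) × [bracket] = (1361/π) × 0.155208 = 67.24 W/m².

Q̄ ≈ 67.2 W/m²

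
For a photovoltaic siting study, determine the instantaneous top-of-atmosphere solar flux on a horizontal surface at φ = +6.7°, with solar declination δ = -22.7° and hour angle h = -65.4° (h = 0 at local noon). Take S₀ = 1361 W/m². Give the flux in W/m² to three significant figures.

cos θ_z = sin φ sin δ + cos φ cos δ cos h = -0.045024 + 0.381412 = 0.336388.
Flux = S₀ · cos θ_z = 1361 × 0.336388 = 457.8 W/m².

458 W/m²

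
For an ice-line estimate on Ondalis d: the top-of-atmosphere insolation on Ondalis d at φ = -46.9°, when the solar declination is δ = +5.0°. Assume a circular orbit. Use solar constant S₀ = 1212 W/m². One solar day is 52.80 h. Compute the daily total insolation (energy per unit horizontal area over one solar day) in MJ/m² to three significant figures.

cos H₀ = −tan(-46.9°) tan(+5.000°) = 0.0935, H₀ = 1.4772 rad.
Bracket: H₀ sin φ sin δ + cos φ cos δ sin H₀ = 1.4772×-0.73016×0.08716 + 0.68327×0.99619×0.99562 = -0.094010 + 0.677685 = 0.583675.
Q̄ = (S₀/π) × [bracket] = (1212/π) × 0.583675 = 225.18 W/m².
Daily total = Q̄ × 52.80 h × 3600 s/h = 225.18 × 52.80 × 3600 / 10⁶ = 42.80 MJ/m².

42.8 MJ/m²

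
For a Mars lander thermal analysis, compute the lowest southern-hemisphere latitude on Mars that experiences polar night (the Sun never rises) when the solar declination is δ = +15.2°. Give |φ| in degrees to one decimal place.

|φ| = 74.8°

Polar night requires cos H₀ = −tan φ tan δ ≥ 1, i.e. tan φ tan δ ≤ −1.
The boundary is |tan φ| · |tan δ| = 1, so |φ| = 90° − |δ| = 90° − 15.2° = 74.8° in the southern hemisphere.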